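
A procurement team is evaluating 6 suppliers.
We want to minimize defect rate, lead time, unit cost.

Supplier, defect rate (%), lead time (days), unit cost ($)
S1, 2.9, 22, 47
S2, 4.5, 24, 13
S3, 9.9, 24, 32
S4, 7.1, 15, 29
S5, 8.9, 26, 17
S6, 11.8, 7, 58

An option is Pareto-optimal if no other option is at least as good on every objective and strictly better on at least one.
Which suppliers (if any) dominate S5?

S2: defect rate 4.5≤8.9, lead time 24≤26, unit cost 13≤17 — dominates S5.
Others (S1, S3, S4, S6) are each worse than S5 on at least one objective.

S2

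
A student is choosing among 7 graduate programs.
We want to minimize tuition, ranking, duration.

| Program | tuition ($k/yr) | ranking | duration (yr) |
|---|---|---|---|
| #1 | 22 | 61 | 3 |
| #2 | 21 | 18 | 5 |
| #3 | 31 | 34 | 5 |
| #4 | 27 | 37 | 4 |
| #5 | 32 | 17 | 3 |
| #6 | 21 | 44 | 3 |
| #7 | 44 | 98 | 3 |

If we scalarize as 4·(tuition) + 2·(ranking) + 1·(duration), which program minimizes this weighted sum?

#2

#1: 4·22 + 2·61 + 1·3 = 213
#2: 4·21 + 2·18 + 1·5 = 125
#3: 4·31 + 2·34 + 1·5 = 197
#4: 4·27 + 2·37 + 1·4 = 186
#5: 4·32 + 2·17 + 1·3 = 165
#6: 4·21 + 2·44 + 1·3 = 175
#7: 4·44 + 2·98 + 1·3 = 375
Lowest: #2 at 125.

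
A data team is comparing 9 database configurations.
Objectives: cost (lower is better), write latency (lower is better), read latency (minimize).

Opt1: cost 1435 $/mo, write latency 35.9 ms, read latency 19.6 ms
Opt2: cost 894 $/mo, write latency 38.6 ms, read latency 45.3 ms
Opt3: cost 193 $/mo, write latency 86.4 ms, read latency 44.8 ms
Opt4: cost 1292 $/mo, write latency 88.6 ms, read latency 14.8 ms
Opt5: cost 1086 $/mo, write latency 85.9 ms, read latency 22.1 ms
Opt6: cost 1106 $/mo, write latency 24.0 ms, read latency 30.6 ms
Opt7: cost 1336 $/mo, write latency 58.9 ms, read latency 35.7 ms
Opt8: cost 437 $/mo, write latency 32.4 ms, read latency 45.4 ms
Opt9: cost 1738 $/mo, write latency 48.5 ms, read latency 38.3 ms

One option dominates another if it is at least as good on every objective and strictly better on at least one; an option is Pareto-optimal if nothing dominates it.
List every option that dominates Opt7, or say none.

Opt6

Opt6: cost 1106≤1336, write latency 24.0≤58.9, read latency 30.6≤35.7 — dominates Opt7.
Others (Opt1, Opt2, Opt3, Opt4, Opt5, Opt8, Opt9) are each worse than Opt7 on at least one objective.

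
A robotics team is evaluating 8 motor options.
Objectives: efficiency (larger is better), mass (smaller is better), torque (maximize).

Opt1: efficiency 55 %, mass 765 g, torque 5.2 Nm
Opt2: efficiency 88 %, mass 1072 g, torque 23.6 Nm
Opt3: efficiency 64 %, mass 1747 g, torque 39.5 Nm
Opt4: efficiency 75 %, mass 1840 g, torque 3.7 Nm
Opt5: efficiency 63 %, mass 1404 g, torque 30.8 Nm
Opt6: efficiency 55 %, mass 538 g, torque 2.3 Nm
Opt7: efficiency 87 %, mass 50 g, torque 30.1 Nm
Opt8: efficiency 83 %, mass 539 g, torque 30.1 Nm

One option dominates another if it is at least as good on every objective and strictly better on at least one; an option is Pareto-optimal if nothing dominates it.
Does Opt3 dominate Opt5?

Opt3 vs Opt5: Opt3 is worse on mass (1747 vs 1404), so it does not dominate Opt5.

No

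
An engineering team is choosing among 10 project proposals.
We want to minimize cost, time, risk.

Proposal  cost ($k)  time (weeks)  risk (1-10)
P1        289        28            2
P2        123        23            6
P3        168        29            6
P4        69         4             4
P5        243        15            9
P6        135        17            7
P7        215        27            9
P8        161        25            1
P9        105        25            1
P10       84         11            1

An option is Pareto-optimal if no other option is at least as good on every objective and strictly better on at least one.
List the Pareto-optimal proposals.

P1: dominated by P8 (cost 161≤289, time 25≤28, risk 1≤2).
P2: dominated by P4 (cost 69≤123, time 4≤23, risk 4≤6).
P3: dominated by P2 (cost 123≤168, time 23≤29, risk 6≤6).
P4: not dominated (best cost).
P5: dominated by P4 (cost 69≤243, time 4≤15, risk 4≤9).
P6: dominated by P4 (cost 69≤135, time 4≤17, risk 4≤7).
P7: dominated by P2 (cost 123≤215, time 23≤27, risk 6≤9).
P8: dominated by P9 (cost 105≤161, time 25≤25, risk 1≤1).
P9: dominated by P10 (cost 84≤105, time 11≤25, risk 1≤1).
P10: not dominated.

P4, P10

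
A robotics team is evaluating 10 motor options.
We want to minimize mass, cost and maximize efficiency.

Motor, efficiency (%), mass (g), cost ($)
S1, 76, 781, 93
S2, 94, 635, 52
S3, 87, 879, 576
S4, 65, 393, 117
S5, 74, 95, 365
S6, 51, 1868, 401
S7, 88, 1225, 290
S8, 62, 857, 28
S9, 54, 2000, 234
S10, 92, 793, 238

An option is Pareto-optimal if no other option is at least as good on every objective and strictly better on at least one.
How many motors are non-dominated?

S1: dominated by S2 (efficiency 94≥76, mass 635≤781, cost 52≤93).
S2: not dominated (best efficiency).
S3: dominated by S2 (efficiency 94≥87, mass 635≤879, cost 52≤576).
S4: not dominated.
S5: not dominated (best mass).
S6: dominated by S1 (efficiency 76≥51, mass 781≤1868, cost 93≤401).
S7: dominated by S2 (efficiency 94≥88, mass 635≤1225, cost 52≤290).
S8: not dominated (best cost).
S9: dominated by S1 (efficiency 76≥54, mass 781≤2000, cost 93≤234).
S10: dominated by S2 (efficiency 94≥92, mass 635≤793, cost 52≤238).
Pareto-optimal: S2, S4, S5, S8 → 4.

4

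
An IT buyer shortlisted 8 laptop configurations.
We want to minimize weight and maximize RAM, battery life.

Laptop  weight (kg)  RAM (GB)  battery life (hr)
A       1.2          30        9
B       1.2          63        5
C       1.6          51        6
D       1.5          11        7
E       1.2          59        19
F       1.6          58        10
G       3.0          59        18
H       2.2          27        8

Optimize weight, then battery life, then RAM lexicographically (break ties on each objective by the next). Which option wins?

First minimize weight: best is 1.2, kept {A, B, E}.
Then maximize battery life: best is 19, kept {E}.

E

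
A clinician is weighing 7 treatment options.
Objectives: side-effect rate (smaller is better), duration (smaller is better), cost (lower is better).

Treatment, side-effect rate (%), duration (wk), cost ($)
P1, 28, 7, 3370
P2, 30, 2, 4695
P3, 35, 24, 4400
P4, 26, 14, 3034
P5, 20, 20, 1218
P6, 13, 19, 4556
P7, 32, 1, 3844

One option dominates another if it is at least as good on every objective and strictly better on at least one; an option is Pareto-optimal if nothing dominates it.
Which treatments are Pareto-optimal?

P1, P2, P4, P5, P6, P7

P1: not dominated.
P2: not dominated.
P3: dominated by P1 (side-effect rate 28≤35, duration 7≤24, cost 3370≤4400).
P4: not dominated.
P5: not dominated (best cost).
P6: not dominated (best side-effect rate).
P7: not dominated (best duration).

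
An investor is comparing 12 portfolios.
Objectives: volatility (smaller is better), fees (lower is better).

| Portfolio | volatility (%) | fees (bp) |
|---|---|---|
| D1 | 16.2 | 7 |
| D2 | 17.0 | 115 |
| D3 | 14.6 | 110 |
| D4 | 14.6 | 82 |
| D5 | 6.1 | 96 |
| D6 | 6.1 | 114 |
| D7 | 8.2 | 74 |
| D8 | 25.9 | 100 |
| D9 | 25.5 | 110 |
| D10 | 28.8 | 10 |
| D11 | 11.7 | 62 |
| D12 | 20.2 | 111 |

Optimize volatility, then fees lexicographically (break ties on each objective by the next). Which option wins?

First minimize volatility: best is 6.1, kept {D5, D6}.
Then minimize fees: best is 96, kept {D5}.

D5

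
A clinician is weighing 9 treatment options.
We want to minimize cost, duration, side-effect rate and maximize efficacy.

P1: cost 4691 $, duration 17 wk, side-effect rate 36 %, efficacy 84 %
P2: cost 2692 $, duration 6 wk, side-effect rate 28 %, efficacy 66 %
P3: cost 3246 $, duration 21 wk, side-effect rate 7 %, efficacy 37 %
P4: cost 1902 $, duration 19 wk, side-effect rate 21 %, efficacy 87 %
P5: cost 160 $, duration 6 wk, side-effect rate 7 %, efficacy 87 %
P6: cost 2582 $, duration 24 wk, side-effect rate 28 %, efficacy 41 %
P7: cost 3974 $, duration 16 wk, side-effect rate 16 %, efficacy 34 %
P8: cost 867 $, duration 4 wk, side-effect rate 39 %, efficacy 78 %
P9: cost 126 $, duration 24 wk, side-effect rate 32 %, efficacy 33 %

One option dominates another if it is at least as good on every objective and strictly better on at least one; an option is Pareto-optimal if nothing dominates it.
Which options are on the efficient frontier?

P1: dominated by P5 (cost 160≤4691, duration 6≤17, side-effect rate 7≤36, efficacy 87≥84).
P2: dominated by P5 (cost 160≤2692, duration 6≤6, side-effect rate 7≤28, efficacy 87≥66).
P3: dominated by P5 (cost 160≤3246, duration 6≤21, side-effect rate 7≤7, efficacy 87≥37).
P4: dominated by P5 (cost 160≤1902, duration 6≤19, side-effect rate 7≤21, efficacy 87≥87).
P5: not dominated.
P6: dominated by P4 (cost 1902≤2582, duration 19≤24, side-effect rate 21≤28, efficacy 87≥41).
P7: dominated by P5 (cost 160≤3974, duration 6≤16, side-effect rate 7≤16, efficacy 87≥34).
P8: not dominated (best duration).
P9: not dominated (best cost).

P5, P8, P9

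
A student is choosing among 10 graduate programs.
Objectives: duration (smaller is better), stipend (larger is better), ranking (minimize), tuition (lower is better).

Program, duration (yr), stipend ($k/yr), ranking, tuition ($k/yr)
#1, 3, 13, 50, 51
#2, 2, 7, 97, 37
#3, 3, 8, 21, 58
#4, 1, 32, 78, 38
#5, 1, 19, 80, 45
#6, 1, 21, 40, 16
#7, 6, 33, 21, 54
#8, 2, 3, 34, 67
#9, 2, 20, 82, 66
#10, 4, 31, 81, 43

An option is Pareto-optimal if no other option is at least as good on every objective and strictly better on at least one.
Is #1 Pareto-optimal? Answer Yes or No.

No

#6 vs #1: duration 1≤3, stipend 21≥13, ranking 40≤50, tuition 16≤51 — #6 is at least as good on every objective and strictly better on at least one, so #6 dominates #1.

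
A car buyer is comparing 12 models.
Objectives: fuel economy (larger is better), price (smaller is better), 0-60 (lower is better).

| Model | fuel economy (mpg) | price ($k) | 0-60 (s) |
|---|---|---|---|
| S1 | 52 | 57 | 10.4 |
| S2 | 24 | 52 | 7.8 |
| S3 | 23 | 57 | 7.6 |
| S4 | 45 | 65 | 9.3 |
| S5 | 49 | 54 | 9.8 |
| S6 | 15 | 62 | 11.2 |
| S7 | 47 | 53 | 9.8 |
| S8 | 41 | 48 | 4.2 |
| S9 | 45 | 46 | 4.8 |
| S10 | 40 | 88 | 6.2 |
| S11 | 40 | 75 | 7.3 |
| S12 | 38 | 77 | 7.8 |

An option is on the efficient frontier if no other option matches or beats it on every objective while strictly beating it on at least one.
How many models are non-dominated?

5

S1: not dominated (best fuel economy).
S2: dominated by S8 (fuel economy 41≥24, price 48≤52, 0-60 4.2≤7.8).
S3: dominated by S8 (fuel economy 41≥23, price 48≤57, 0-60 4.2≤7.6).
S4: dominated by S9 (fuel economy 45≥45, price 46≤65, 0-60 4.8≤9.3).
S5: not dominated.
S6: dominated by S1 (fuel economy 52≥15, price 57≤62, 0-60 10.4≤11.2).
S7: not dominated.
S8: not dominated (best 0-60).
S9: not dominated (best price).
S10: dominated by S8 (fuel economy 41≥40, price 48≤88, 0-60 4.2≤6.2).
S11: dominated by S8 (fuel economy 41≥40, price 48≤75, 0-60 4.2≤7.3).
S12: dominated by S8 (fuel economy 41≥38, price 48≤77, 0-60 4.2≤7.8).
Pareto-optimal: S1, S5, S7, S8, S9 → 5.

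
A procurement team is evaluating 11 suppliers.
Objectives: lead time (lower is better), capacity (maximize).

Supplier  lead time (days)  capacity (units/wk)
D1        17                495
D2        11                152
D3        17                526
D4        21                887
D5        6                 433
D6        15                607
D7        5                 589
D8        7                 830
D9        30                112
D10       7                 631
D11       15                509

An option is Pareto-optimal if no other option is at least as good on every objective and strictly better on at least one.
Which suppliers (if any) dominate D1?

D3, D6, D7, D8, D10, D11

D3: lead time 17≤17, capacity 526≥495 — dominates D1.
D6: lead time 15≤17, capacity 607≥495 — dominates D1.
D7: lead time 5≤17, capacity 589≥495 — dominates D1.
D8: lead time 7≤17, capacity 830≥495 — dominates D1.
D10: lead time 7≤17, capacity 631≥495 — dominates D1.
D11: lead time 15≤17, capacity 509≥495 — dominates D1.
Others (D2, D4, D5, D9) are each worse than D1 on at least one objective.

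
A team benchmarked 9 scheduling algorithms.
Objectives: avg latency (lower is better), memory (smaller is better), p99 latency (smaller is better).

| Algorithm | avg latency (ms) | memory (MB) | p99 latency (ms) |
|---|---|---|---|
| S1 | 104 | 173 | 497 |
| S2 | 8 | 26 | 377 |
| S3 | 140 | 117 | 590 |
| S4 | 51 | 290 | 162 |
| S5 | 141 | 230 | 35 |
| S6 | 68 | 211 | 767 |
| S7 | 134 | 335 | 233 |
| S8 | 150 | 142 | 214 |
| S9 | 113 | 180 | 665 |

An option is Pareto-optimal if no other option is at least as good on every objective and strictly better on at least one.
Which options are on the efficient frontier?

S2, S4, S5, S8

S1: dominated by S2 (avg latency 8≤104, memory 26≤173, p99 latency 377≤497).
S2: not dominated (best avg latency).
S3: dominated by S2 (avg latency 8≤140, memory 26≤117, p99 latency 377≤590).
S4: not dominated.
S5: not dominated (best p99 latency).
S6: dominated by S2 (avg latency 8≤68, memory 26≤211, p99 latency 377≤767).
S7: dominated by S4 (avg latency 51≤134, memory 290≤335, p99 latency 162≤233).
S8: not dominated.
S9: dominated by S1 (avg latency 104≤113, memory 173≤180, p99 latency 497≤665).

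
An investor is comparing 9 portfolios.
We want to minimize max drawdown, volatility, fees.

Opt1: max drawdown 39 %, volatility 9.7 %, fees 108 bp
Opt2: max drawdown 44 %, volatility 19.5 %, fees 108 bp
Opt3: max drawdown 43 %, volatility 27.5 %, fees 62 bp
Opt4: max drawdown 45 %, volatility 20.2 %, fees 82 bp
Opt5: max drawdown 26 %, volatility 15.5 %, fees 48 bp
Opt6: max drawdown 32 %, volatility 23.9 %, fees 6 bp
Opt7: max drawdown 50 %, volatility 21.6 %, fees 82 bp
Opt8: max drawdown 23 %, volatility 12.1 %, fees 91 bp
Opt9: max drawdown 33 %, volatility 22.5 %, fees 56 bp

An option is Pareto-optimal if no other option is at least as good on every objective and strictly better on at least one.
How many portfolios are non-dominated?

4

Opt1: not dominated (best volatility).
Opt2: dominated by Opt1 (max drawdown 39≤44, volatility 9.7≤19.5, fees 108≤108).
Opt3: dominated by Opt5 (max drawdown 26≤43, volatility 15.5≤27.5, fees 48≤62).
Opt4: dominated by Opt5 (max drawdown 26≤45, volatility 15.5≤20.2, fees 48≤82).
Opt5: not dominated.
Opt6: not dominated (best fees).
Opt7: dominated by Opt4 (max drawdown 45≤50, volatility 20.2≤21.6, fees 82≤82).
Opt8: not dominated (best max drawdown).
Opt9: dominated by Opt5 (max drawdown 26≤33, volatility 15.5≤22.5, fees 48≤56).
Pareto-optimal: Opt1, Opt5, Opt6, Opt8 → 4.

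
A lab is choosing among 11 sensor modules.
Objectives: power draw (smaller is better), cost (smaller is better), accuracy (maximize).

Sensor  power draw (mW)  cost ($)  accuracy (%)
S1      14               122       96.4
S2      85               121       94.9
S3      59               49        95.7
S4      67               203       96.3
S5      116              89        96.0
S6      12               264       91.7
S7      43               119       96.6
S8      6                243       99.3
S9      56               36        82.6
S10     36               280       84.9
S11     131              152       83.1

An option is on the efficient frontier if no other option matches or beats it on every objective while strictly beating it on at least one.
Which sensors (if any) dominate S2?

S3: power draw 59≤85, cost 49≤121, accuracy 95.7≥94.9 — dominates S2.
S7: power draw 43≤85, cost 119≤121, accuracy 96.6≥94.9 — dominates S2.
Others (S1, S4, S5, S6, S8, S9, S10, S11) are each worse than S2 on at least one objective.

S3, S7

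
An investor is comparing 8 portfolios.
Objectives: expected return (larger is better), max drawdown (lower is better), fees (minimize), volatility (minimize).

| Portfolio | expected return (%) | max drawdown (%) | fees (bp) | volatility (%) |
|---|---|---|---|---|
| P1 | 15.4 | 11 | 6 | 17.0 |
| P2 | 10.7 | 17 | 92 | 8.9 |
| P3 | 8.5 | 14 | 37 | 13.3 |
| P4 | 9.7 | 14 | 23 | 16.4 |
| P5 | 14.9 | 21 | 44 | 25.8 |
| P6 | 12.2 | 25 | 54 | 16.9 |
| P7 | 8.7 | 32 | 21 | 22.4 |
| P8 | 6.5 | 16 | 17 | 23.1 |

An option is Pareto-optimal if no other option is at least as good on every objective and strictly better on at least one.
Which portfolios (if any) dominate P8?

P1

P1: expected return 15.4≥6.5, max drawdown 11≤16, fees 6≤17, volatility 17.0≤23.1 — dominates P8.
Others (P2, P3, P4, P5, P6, P7) are each worse than P8 on at least one objective.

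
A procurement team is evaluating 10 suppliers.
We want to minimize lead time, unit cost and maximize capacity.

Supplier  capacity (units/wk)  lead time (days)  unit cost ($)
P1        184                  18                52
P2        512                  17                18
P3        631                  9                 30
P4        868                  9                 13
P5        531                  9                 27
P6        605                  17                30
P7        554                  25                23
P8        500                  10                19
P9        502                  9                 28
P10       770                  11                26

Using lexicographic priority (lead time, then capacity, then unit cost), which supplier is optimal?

First minimize lead time: best is 9, kept {P3, P4, P5, P9}.
Then maximize capacity: best is 868, kept {P4}.

P4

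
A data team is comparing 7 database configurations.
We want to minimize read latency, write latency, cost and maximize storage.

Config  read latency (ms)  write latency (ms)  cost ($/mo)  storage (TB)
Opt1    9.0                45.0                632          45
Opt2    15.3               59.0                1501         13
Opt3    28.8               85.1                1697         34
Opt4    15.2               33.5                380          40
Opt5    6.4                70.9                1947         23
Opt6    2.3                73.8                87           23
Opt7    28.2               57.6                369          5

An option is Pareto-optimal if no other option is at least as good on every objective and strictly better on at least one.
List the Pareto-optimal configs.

Opt1, Opt4, Opt5, Opt6, Opt7

Opt1: not dominated (best storage).
Opt2: dominated by Opt1 (read latency 9.0≤15.3, write latency 45.0≤59.0, cost 632≤1501, storage 45≥13).
Opt3: dominated by Opt1 (read latency 9.0≤28.8, write latency 45.0≤85.1, cost 632≤1697, storage 45≥34).
Opt4: not dominated (best write latency).
Opt5: not dominated.
Opt6: not dominated (best read latency).
Opt7: not dominated.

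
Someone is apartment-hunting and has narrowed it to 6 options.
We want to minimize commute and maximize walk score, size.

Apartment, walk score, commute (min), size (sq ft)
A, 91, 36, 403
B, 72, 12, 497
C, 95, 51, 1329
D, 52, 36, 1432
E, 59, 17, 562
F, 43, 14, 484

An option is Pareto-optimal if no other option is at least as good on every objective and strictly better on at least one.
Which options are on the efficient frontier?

A: not dominated.
B: not dominated (best commute).
C: not dominated (best walk score).
D: not dominated (best size).
E: not dominated.
F: dominated by B (walk score 72≥43, commute 12≤14, size 497≥484).

A, B, C, D, E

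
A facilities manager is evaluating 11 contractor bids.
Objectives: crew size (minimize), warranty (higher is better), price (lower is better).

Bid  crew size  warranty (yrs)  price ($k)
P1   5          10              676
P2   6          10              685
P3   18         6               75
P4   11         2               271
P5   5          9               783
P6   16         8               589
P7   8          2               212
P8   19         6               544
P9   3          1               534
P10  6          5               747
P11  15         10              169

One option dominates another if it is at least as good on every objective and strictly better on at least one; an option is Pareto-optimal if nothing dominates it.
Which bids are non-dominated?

P1: not dominated.
P2: dominated by P1 (crew size 5≤6, warranty 10≥10, price 676≤685).
P3: not dominated (best price).
P4: dominated by P7 (crew size 8≤11, warranty 2≥2, price 212≤271).
P5: dominated by P1 (crew size 5≤5, warranty 10≥9, price 676≤783).
P6: dominated by P11 (crew size 15≤16, warranty 10≥8, price 169≤589).
P7: not dominated.
P8: dominated by P3 (crew size 18≤19, warranty 6≥6, price 75≤544).
P9: not dominated (best crew size).
P10: dominated by P1 (crew size 5≤6, warranty 10≥5, price 676≤747).
P11: not dominated.

P1, P3, P7, P9, P11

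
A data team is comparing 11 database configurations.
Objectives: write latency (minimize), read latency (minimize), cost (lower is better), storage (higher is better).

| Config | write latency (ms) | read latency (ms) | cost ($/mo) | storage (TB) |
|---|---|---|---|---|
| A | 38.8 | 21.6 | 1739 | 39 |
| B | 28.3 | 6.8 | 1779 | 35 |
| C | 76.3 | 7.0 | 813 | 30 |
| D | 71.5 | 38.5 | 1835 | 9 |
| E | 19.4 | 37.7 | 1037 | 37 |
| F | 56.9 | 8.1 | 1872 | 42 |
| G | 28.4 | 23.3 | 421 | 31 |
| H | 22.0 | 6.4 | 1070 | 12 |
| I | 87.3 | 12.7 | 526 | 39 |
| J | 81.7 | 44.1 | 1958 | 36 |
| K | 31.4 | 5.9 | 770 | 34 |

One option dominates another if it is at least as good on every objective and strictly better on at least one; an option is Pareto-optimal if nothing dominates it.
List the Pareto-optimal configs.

A, B, E, F, G, H, I, K

A: not dominated.
B: not dominated.
C: dominated by K (write latency 31.4≤76.3, read latency 5.9≤7.0, cost 770≤813, storage 34≥30).
D: dominated by A (write latency 38.8≤71.5, read latency 21.6≤38.5, cost 1739≤1835, storage 39≥9).
E: not dominated (best write latency).
F: not dominated (best storage).
G: not dominated (best cost).
H: not dominated.
I: not dominated.
J: dominated by A (write latency 38.8≤81.7, read latency 21.6≤44.1, cost 1739≤1958, storage 39≥36).
K: not dominated (best read latency).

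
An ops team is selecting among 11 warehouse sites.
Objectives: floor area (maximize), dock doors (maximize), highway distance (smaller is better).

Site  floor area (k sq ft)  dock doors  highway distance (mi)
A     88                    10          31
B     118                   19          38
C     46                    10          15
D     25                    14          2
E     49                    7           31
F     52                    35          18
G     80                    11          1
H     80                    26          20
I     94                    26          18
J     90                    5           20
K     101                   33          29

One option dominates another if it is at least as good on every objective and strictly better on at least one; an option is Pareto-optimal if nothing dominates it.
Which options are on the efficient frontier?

B, D, F, G, I, K

A: dominated by I (floor area 94≥88, dock doors 26≥10, highway distance 18≤31).
B: not dominated (best floor area).
C: dominated by G (floor area 80≥46, dock doors 11≥10, highway distance 1≤15).
D: not dominated.
E: dominated by A (floor area 88≥49, dock doors 10≥7, highway distance 31≤31).
F: not dominated (best dock doors).
G: not dominated (best highway distance).
H: dominated by I (floor area 94≥80, dock doors 26≥26, highway distance 18≤20).
I: not dominated.
J: dominated by I (floor area 94≥90, dock doors 26≥5, highway distance 18≤20).
K: not dominated.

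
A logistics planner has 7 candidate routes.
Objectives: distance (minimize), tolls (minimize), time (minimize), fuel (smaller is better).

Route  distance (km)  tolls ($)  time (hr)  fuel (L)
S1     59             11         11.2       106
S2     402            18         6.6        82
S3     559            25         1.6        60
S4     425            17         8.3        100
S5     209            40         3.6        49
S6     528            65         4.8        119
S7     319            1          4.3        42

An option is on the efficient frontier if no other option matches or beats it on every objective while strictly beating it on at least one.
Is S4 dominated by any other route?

Yes

S7 vs S4: distance 319≤425, tolls 1≤17, time 4.3≤8.3, fuel 42≤100 — S7 is at least as good on every objective and strictly better on at least one, so S7 dominates S4.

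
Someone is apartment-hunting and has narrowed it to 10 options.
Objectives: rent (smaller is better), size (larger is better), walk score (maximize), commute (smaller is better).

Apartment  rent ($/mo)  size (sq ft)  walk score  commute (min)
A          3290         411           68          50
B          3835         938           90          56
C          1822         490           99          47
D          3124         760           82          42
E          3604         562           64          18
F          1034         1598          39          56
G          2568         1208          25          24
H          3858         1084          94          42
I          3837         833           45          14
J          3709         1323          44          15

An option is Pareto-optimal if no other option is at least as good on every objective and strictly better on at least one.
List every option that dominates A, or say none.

C, D

C: rent 1822≤3290, size 490≥411, walk score 99≥68, commute 47≤50 — dominates A.
D: rent 3124≤3290, size 760≥411, walk score 82≥68, commute 42≤50 — dominates A.
Others (B, E, F, G, H, I, J) are each worse than A on at least one objective.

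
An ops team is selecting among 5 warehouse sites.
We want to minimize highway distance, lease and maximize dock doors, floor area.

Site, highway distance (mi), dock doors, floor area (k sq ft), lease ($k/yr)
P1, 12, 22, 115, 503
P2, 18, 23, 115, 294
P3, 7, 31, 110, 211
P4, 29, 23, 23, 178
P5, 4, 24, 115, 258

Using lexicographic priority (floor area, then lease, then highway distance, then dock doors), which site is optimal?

First maximize floor area: best is 115, kept {P1, P2, P5}.
Then minimize lease: best is 258, kept {P5}.

P5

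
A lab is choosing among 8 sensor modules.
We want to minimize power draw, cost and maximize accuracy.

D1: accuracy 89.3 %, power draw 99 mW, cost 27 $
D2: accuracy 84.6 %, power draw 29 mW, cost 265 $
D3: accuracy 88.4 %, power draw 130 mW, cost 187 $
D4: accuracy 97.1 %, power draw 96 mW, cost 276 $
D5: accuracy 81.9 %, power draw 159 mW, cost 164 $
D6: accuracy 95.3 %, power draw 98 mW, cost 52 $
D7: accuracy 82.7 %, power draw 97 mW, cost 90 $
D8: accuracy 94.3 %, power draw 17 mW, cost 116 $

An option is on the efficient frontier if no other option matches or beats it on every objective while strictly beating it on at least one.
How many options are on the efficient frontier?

5

D1: not dominated (best cost).
D2: dominated by D8 (accuracy 94.3≥84.6, power draw 17≤29, cost 116≤265).
D3: dominated by D1 (accuracy 89.3≥88.4, power draw 99≤130, cost 27≤187).
D4: not dominated (best accuracy).
D5: dominated by D1 (accuracy 89.3≥81.9, power draw 99≤159, cost 27≤164).
D6: not dominated.
D7: not dominated.
D8: not dominated (best power draw).
Pareto-optimal: D1, D4, D6, D7, D8 → 5.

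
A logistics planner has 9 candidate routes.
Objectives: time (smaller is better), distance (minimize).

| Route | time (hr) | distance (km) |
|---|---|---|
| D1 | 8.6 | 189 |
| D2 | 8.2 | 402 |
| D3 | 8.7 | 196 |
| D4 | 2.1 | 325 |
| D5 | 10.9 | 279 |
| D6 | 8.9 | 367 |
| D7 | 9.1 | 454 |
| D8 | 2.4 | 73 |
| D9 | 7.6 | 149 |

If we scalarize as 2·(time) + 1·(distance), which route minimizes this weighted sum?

D8

D1: 2·8.6 + 1·189 = 206.2
D2: 2·8.2 + 1·402 = 418.4
D3: 2·8.7 + 1·196 = 213.4
D4: 2·2.1 + 1·325 = 329.2
D5: 2·10.9 + 1·279 = 300.8
D6: 2·8.9 + 1·367 = 384.8
D7: 2·9.1 + 1·454 = 472.2
D8: 2·2.4 + 1·73 = 77.8
D9: 2·7.6 + 1·149 = 164.2
Lowest: D8 at 77.8.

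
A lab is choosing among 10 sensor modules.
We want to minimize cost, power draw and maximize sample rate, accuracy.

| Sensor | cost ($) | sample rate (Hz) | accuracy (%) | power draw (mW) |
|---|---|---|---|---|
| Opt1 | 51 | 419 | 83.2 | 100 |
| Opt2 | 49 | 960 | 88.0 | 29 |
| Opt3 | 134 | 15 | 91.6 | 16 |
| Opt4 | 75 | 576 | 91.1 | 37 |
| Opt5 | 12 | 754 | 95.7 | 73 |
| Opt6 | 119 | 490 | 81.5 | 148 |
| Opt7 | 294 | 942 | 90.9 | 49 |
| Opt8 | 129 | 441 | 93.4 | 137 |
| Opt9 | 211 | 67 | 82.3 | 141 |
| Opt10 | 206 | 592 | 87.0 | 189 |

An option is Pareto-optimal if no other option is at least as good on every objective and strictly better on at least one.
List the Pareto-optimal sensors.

Opt2, Opt3, Opt4, Opt5, Opt7

Opt1: dominated by Opt2 (cost 49≤51, sample rate 960≥419, accuracy 88.0≥83.2, power draw 29≤100).
Opt2: not dominated (best sample rate).
Opt3: not dominated (best power draw).
Opt4: not dominated.
Opt5: not dominated (best cost).
Opt6: dominated by Opt2 (cost 49≤119, sample rate 960≥490, accuracy 88.0≥81.5, power draw 29≤148).
Opt7: not dominated.
Opt8: dominated by Opt5 (cost 12≤129, sample rate 754≥441, accuracy 95.7≥93.4, power draw 73≤137).
Opt9: dominated by Opt1 (cost 51≤211, sample rate 419≥67, accuracy 83.2≥82.3, power draw 100≤141).
Opt10: dominated by Opt2 (cost 49≤206, sample rate 960≥592, accuracy 88.0≥87.0, power draw 29≤189).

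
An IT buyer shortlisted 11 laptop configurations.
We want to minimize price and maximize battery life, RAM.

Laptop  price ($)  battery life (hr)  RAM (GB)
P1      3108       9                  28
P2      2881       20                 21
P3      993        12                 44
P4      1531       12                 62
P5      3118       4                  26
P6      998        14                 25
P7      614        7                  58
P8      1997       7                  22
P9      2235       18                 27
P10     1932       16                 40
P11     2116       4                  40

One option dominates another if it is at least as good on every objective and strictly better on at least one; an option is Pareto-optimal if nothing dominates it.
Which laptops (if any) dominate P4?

P1: worse on price (3108 vs 1531).
P2: worse on price (2881 vs 1531).
P3: worse on RAM (44 vs 62).
P5: worse on price (3118 vs 1531).
P6: worse on RAM (25 vs 62).
P7: worse on battery life (7 vs 12).
P8: worse on price (1997 vs 1531).
P9: worse on price (2235 vs 1531).
P10: worse on price (1932 vs 1531).
P11: worse on price (2116 vs 1531).
No option dominates P4.

none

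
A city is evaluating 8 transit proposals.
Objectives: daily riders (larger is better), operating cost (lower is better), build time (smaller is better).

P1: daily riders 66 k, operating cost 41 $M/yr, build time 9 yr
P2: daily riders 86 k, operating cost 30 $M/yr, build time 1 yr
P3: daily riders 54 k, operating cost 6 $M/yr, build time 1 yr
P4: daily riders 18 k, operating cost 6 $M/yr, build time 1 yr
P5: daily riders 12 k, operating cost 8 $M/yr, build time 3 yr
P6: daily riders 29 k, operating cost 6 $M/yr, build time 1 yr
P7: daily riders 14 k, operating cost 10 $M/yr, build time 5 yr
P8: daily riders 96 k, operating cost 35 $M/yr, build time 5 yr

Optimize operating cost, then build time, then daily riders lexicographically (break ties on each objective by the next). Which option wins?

First minimize operating cost: best is 6, kept {P3, P4, P6}.
Then minimize build time: best is 1, kept {P3, P4, P6}.
Then maximize daily riders: best is 54, kept {P3}.

P3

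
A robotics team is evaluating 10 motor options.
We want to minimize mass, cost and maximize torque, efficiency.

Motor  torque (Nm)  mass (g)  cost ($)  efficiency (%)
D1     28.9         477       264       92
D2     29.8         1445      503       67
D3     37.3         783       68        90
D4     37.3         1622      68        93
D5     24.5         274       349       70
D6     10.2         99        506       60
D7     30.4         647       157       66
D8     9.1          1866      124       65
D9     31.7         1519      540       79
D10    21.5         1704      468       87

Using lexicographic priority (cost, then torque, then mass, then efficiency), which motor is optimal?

First minimize cost: best is 68, kept {D3, D4}.
Then maximize torque: best is 37.3, kept {D3, D4}.
Then minimize mass: best is 783, kept {D3}.

D3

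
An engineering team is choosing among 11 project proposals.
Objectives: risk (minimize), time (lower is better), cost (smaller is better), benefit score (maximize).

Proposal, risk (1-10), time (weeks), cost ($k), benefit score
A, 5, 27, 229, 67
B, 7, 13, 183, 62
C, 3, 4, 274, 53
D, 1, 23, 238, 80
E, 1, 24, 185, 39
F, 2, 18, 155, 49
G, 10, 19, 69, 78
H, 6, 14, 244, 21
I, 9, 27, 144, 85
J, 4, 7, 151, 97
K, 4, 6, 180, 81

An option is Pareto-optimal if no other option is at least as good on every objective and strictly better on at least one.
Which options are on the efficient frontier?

A: dominated by J (risk 4≤5, time 7≤27, cost 151≤229, benefit score 97≥67).
B: dominated by J (risk 4≤7, time 7≤13, cost 151≤183, benefit score 97≥62).
C: not dominated (best time).
D: not dominated.
E: not dominated.
F: not dominated.
G: not dominated (best cost).
H: dominated by J (risk 4≤6, time 7≤14, cost 151≤244, benefit score 97≥21).
I: not dominated.
J: not dominated (best benefit score).
K: not dominated.

C, D, E, F, G, I, J, K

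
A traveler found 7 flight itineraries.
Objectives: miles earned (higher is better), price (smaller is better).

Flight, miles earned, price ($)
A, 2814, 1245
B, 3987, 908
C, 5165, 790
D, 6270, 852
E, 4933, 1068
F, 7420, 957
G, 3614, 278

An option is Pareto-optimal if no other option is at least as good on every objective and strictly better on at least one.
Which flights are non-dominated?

A: dominated by B (miles earned 3987≥2814, price 908≤1245).
B: dominated by C (miles earned 5165≥3987, price 790≤908).
C: not dominated.
D: not dominated.
E: dominated by C (miles earned 5165≥4933, price 790≤1068).
F: not dominated (best miles earned).
G: not dominated (best price).

C, D, F, G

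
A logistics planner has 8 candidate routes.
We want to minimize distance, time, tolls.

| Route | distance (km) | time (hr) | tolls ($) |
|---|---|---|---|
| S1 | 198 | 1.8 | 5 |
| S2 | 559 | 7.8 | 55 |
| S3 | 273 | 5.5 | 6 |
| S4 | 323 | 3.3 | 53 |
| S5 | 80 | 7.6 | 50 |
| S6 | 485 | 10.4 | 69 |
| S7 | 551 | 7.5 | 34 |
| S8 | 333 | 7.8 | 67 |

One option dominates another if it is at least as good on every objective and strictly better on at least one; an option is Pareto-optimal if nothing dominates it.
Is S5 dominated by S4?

No

S4 vs S5: S4 is worse on distance (323 vs 80), so it does not dominate S5.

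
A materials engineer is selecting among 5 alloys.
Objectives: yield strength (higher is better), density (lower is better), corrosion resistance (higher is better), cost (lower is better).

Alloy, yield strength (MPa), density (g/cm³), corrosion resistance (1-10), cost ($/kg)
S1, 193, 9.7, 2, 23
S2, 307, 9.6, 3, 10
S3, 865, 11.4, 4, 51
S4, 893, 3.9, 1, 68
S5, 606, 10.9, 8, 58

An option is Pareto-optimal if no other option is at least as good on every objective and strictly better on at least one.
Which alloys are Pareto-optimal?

S2, S3, S4, S5

S1: dominated by S2 (yield strength 307≥193, density 9.6≤9.7, corrosion resistance 3≥2, cost 10≤23).
S2: not dominated (best cost).
S3: not dominated.
S4: not dominated (best yield strength).
S5: not dominated (best corrosion resistance).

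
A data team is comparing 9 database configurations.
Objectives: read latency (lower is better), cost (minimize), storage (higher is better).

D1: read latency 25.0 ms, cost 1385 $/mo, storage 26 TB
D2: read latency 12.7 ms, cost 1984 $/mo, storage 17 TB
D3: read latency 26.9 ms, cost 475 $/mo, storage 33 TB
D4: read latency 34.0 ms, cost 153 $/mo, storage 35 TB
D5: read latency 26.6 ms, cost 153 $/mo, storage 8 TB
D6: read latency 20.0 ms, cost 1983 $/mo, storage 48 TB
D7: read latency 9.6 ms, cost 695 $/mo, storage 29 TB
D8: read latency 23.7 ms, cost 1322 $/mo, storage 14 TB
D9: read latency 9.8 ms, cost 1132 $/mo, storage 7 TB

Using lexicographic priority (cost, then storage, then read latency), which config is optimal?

D4

First minimize cost: best is 153, kept {D4, D5}.
Then maximize storage: best is 35, kept {D4}.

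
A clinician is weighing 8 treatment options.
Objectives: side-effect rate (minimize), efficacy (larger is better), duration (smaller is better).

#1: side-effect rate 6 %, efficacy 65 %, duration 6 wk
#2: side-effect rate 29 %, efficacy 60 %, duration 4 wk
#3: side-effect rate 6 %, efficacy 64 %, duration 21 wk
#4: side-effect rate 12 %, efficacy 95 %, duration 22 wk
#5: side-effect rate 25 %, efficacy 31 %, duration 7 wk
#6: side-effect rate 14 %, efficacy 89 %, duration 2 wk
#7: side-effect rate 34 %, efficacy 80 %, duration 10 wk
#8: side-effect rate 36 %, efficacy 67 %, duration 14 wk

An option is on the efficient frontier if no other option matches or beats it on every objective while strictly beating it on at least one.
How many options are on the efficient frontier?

3

#1: not dominated.
#2: dominated by #6 (side-effect rate 14≤29, efficacy 89≥60, duration 2≤4).
#3: dominated by #1 (side-effect rate 6≤6, efficacy 65≥64, duration 6≤21).
#4: not dominated (best efficacy).
#5: dominated by #1 (side-effect rate 6≤25, efficacy 65≥31, duration 6≤7).
#6: not dominated (best duration).
#7: dominated by #6 (side-effect rate 14≤34, efficacy 89≥80, duration 2≤10).
#8: dominated by #6 (side-effect rate 14≤36, efficacy 89≥67, duration 2≤14).
Pareto-optimal: #1, #4, #6 → 3.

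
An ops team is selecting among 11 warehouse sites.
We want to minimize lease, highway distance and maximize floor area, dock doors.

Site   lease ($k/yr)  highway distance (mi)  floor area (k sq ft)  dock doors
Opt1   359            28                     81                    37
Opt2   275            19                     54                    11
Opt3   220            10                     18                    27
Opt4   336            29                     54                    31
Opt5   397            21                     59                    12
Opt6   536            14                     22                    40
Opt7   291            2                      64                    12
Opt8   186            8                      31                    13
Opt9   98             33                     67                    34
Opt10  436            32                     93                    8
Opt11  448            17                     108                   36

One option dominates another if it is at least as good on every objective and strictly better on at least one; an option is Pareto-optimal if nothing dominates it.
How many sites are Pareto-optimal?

10

Opt1: not dominated.
Opt2: not dominated.
Opt3: not dominated.
Opt4: not dominated.
Opt5: dominated by Opt7 (lease 291≤397, highway distance 2≤21, floor area 64≥59, dock doors 12≥12).
Opt6: not dominated (best dock doors).
Opt7: not dominated (best highway distance).
Opt8: not dominated.
Opt9: not dominated (best lease).
Opt10: not dominated.
Opt11: not dominated (best floor area).
Pareto-optimal: Opt1, Opt2, Opt3, Opt4, Opt6, Opt7, Opt8, Opt9, Opt10, Opt11 → 10.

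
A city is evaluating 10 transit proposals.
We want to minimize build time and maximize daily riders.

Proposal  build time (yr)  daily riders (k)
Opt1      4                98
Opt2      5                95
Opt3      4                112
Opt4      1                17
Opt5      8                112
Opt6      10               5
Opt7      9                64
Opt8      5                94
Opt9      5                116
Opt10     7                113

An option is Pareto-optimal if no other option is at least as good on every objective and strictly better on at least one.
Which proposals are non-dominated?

Opt1: dominated by Opt3 (build time 4≤4, daily riders 112≥98).
Opt2: dominated by Opt1 (build time 4≤5, daily riders 98≥95).
Opt3: not dominated.
Opt4: not dominated (best build time).
Opt5: dominated by Opt3 (build time 4≤8, daily riders 112≥112).
Opt6: dominated by Opt1 (build time 4≤10, daily riders 98≥5).
Opt7: dominated by Opt1 (build time 4≤9, daily riders 98≥64).
Opt8: dominated by Opt1 (build time 4≤5, daily riders 98≥94).
Opt9: not dominated (best daily riders).
Opt10: dominated by Opt9 (build time 5≤7, daily riders 116≥113).

Opt3, Opt4, Opt9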